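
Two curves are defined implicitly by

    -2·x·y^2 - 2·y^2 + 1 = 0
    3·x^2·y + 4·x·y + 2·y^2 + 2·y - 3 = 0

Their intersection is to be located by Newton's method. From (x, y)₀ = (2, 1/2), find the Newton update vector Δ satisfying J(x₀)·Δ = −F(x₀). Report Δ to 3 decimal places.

At (2, 1/2): F = (-0.500, 8.500).
Jacobian J = [[-2·y^2, -4·x·y - 4·y], [6·x·y + 4·y, 3·x^2 + 4·x + 4·y + 2]].
At the point, J = [[-0.500, -6.000], [8.000, 24.000]] (det J = 36.000).
Solving J·Δ = −F gives Δ = (-1.083, 0.007).

(-1.083, 0.007)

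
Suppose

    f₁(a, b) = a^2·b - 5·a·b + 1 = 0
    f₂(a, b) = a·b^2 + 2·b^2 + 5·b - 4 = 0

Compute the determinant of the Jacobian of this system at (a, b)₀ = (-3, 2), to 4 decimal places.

J = [[2·a·b - 5·b, a^2 - 5·a], [b^2, 2·a·b + 4·b + 5]].
At the point, J = [[-22.0000, 24.0000], [4.0000, 1.0000]].
det J = -118.0000.

-118.0000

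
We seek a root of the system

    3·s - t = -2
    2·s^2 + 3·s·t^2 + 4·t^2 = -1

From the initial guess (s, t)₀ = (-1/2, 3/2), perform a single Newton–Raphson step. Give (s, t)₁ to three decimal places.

(-0.486, 0.541)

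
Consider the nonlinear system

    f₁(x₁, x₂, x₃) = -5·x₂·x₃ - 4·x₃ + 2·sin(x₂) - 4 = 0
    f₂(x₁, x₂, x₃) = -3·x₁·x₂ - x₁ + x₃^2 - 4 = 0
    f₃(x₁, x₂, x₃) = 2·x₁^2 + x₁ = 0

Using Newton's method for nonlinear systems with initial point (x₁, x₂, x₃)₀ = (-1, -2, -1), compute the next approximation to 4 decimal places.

At (-1, -2, -1): F = (-11.818595, -8.0000, 1.0000).
Jacobian J = [[0, -5·x₃ + 2·cos(x₂), -5·x₂ - 4], [-3·x₂ - 1, -3·x₁, 2·x₃], [4·x₁ + 1, 0, 0]].
At the point, J = [[0.0000, 4.167706, 6.0000], [5.0000, 3.0000, -2.0000], [-3.0000, 0.0000, 0.0000]] (det J = 79.006238).
Solving J·Δ = −F gives Δ = (0.3333, 2.3405, 0.3440).
Then the next iterate is (x₁, x₂, x₃)₁ = (-0.6667, 0.3405, -0.6560).

(-0.6667, 0.3405, -0.6560)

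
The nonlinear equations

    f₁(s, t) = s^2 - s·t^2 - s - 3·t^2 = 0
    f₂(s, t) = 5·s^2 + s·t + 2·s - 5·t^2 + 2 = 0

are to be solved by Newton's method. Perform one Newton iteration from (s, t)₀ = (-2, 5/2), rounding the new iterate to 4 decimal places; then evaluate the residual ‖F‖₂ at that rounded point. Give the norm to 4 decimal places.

3.6693

At (-2, 5/2): F = (-0.2500, -18.2500).
Jacobian J = [[2·s - t^2 - 1, -2·s·t - 6·t], [10·s + t + 2, s - 10·t]].
At the point, J = [[-11.2500, -5.0000], [-15.5000, -27.0000]] (det J = 226.2500).
Solving J·Δ = −F gives Δ = (0.3735, -0.8903).
Then the next iterate is (s, t)₁ = (-1.6265, 1.6097).
Re-evaluating at (-1.6265, 1.6097): F = (0.713080, -3.599336), so ‖F‖₂ = 3.6693.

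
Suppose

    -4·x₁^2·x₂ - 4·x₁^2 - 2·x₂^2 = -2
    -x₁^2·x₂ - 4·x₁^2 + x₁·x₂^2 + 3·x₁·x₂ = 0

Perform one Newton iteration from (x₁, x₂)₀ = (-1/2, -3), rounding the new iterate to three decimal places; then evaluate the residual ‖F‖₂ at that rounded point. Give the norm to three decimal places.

At (-1/2, -3): F = (-14.000, -0.250).
Jacobian J = [[-8·x₁·x₂ - 8·x₁, -4·x₁^2 - 4·x₂], [-2·x₁·x₂ - 8·x₁ + x₂^2 + 3·x₂, -x₁^2 + 2·x₁·x₂ + 3·x₁]].
At the point, J = [[-8.000, 11.000], [1.000, 1.250]] (det J = -21.000).
Solving J·Δ = −F gives Δ = (-0.702, 0.762).
Then the next iterate is (x₁, x₂)₁ = (-1.202, -2.238).
Re-evaluating at (-1.202, -2.238): F = (-0.86262, -0.49591), so ‖F‖₂ = 0.995.

0.995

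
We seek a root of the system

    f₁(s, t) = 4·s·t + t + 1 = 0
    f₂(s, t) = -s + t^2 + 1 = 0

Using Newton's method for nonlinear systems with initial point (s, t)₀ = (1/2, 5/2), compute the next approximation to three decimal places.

(0.080, 1.066)

At (1/2, 5/2): F = (8.500, 6.750).
Jacobian J = [[4·t, 4·s + 1], [-1, 2·t]].
At the point, J = [[10.000, 3.000], [-1.000, 5.000]] (det J = 53.000).
Solving J·Δ = −F gives Δ = (-0.420, -1.434).
Then the next iterate is (s, t)₁ = (0.080, 1.066).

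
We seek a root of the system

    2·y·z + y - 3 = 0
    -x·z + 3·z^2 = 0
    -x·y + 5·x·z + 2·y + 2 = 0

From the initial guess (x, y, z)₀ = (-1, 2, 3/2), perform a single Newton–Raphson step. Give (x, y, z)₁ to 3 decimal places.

At (-1, 2, 3/2): F = (5.000, 8.250, 0.500).
Jacobian J = [[0, 2·z + 1, 2·y], [-z, 0, -x + 6·z], [-y + 5·z, -x + 2, 5·x]].
At the point, J = [[0.000, 4.000, 4.000], [-1.500, 0.000, 10.000], [5.500, 3.000, -5.000]] (det J = 172.000).
Solving J·Δ = −F gives Δ = (-0.779, -0.308, -0.942).
Then the next iterate is (x, y, z)₁ = (-1.779, 1.692, 0.558).

(-1.779, 1.692, 0.558)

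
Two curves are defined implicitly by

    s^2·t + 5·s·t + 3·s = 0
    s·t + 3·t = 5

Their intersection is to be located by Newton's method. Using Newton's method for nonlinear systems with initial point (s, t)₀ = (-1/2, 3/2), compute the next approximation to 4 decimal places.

At (-1/2, 3/2): F = (-4.8750, -1.2500).
Jacobian J = [[2·s·t + 5·t + 3, s^2 + 5·s], [t, s + 3]].
At the point, J = [[9.0000, -2.2500], [1.5000, 2.5000]] (det J = 25.8750).
Solving J·Δ = −F gives Δ = (0.5797, 0.1522).
Then the next iterate is (s, t)₁ = (0.0797, 1.6522).

(0.0797, 1.6522)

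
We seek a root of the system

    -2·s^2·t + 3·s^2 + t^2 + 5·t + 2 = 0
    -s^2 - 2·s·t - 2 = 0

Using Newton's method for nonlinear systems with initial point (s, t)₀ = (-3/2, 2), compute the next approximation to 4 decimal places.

(-3.9722, 0.5926)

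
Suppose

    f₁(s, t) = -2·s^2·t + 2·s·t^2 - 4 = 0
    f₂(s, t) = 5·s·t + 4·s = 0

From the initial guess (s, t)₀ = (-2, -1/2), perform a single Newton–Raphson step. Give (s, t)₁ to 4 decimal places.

At (-2, -1/2): F = (-1.0000, -3.0000).
Jacobian J = [[-4·s·t + 2·t^2, -2·s^2 + 4·s·t], [5·t + 4, 5·s]].
At the point, J = [[-3.5000, -4.0000], [1.5000, -10.0000]] (det J = 41.0000).
Solving J·Δ = −F gives Δ = (0.0488, -0.2927).
Then the next iterate is (s, t)₁ = (-1.9512, -0.7927).

(-1.9512, -0.7927)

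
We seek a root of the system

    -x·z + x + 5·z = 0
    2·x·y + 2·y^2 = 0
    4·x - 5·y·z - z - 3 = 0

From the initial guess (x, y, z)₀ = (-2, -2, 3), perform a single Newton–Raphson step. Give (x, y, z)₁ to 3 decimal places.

(0.457, -1.486, 0.988)

At (-2, -2, 3): F = (19.000, 16.000, 16.000).
Jacobian J = [[-z + 1, 0, -x + 5], [2·y, 2·x + 4·y, 0], [4, -5·z, -5·y - 1]].
At the point, J = [[-2.000, 0.000, 7.000], [-4.000, -12.000, 0.000], [4.000, -15.000, 9.000]] (det J = 972.000).
Solving J·Δ = −F gives Δ = (2.457, 0.514, -2.012).
Then the next iterate is (x, y, z)₁ = (0.457, -1.486, 0.988).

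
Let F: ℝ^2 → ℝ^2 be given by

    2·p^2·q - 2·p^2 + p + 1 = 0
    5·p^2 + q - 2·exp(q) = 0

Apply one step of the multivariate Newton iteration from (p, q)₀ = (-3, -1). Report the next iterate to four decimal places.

(-1.5569, -0.8932)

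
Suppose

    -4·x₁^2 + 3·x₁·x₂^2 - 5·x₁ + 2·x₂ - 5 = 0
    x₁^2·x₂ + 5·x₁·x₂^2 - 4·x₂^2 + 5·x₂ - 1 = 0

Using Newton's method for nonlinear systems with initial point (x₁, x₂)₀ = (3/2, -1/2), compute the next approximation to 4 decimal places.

(0.0457, 0.4030)

At (3/2, -1/2): F = (-21.3750, -3.7500).
Jacobian J = [[-8·x₁ + 3·x₂^2 - 5, 6·x₁·x₂ + 2], [2·x₁·x₂ + 5·x₂^2, x₁^2 + 10·x₁·x₂ - 8·x₂ + 5]].
At the point, J = [[-16.2500, -2.5000], [-0.2500, 3.7500]] (det J = -61.5625).
Solving J·Δ = −F gives Δ = (-1.4543, 0.9030).
Then the next iterate is (x₁, x₂)₁ = (0.0457, 0.4030).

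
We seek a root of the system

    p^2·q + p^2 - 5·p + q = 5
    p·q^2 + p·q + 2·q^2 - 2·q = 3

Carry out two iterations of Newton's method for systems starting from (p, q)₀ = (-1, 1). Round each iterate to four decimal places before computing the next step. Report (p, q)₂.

At (-1, 1): F = (3.0000, -5.0000).
Jacobian J = [[2·p·q + 2·p - 5, p^2 + 1], [q^2 + q, 2·p·q + p + 4·q - 2]].
At the point, J = [[-9.0000, 2.0000], [2.0000, -1.0000]] (det J = 5.0000).
Solving J·Δ = −F gives Δ = (-1.4000, -7.8000).
Then the next iterate is (p, q)₁ = (-2.4000, -6.8000).
Round to (-2.4000, -6.8000) and repeat: F = (-33.2080, 8.4240), J = [[22.8400, 6.7600], [39.4400, 1.0400]].
Δ = (-0.3767, 6.1851), so (p, q)₂ = (-2.7767, -0.6149).

(-2.7767, -0.6149)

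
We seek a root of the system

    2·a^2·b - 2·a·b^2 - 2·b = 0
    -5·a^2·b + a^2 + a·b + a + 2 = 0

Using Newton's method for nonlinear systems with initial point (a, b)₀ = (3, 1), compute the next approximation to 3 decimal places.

(2.072, 0.819)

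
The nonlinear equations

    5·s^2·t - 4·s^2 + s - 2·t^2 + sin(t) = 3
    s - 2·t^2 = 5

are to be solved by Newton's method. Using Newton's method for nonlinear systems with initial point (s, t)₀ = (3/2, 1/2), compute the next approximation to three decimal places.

(17.583, 6.542)

At (3/2, 1/2): F = (-4.89557, -4.000).
Jacobian J = [[10·s·t - 8·s + 1, 5·s^2 - 4·t + cos(t)], [1, -4·t]].
At the point, J = [[-3.500, 10.12758], [1.000, -2.000]] (det J = -3.12758).
Solving J·Δ = −F gives Δ = (16.083, 6.042).
Then the next iterate is (s, t)₁ = (17.583, 6.542).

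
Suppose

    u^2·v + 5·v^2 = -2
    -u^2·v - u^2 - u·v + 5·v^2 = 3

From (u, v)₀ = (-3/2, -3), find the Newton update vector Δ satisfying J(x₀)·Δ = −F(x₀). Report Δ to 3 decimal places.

(-0.201, 1.385)

At (-3/2, -3): F = (40.250, 42.000).
Jacobian J = [[2·u·v, u^2 + 10·v], [-2·u·v - 2·u - v, -u^2 - u + 10·v]].
At the point, J = [[9.000, -27.750], [-3.000, -30.750]] (det J = -360.000).
Solving J·Δ = −F gives Δ = (-0.201, 1.385).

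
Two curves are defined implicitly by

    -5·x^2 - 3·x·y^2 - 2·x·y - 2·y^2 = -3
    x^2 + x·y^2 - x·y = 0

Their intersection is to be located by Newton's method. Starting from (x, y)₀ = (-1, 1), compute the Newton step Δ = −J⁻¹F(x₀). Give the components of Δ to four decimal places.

(1.6667, -2.3333)

At (-1, 1): F = (1.0000, 1.0000).
Jacobian J = [[-10·x - 3·y^2 - 2·y, -6·x·y - 2·x - 4·y], [2·x + y^2 - y, 2·x·y - x]].
At the point, J = [[5.0000, 4.0000], [-2.0000, -1.0000]] (det J = 3.0000).
Solving J·Δ = −F gives Δ = (1.6667, -2.3333).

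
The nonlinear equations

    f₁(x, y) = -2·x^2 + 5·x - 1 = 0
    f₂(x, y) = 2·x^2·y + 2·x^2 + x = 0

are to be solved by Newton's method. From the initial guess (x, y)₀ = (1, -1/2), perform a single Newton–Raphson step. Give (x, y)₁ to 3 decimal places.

(-1.000, 1.500)

At (1, -1/2): F = (2.000, 2.000).
Jacobian J = [[-4·x + 5, 0], [4·x·y + 4·x + 1, 2·x^2]].
At the point, J = [[1.000, 0.000], [3.000, 2.000]] (det J = 2.000).
Solving J·Δ = −F gives Δ = (-2.000, 2.000).
Then the next iterate is (x, y)₁ = (-1.000, 1.500).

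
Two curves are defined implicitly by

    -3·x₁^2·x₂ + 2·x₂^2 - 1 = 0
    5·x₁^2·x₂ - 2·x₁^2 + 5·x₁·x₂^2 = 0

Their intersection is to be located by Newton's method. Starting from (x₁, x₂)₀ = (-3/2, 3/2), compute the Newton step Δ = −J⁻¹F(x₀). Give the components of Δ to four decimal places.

At (-3/2, 3/2): F = (-6.6250, -4.5000).
Jacobian J = [[-6·x₁·x₂, -3·x₁^2 + 4·x₂], [10·x₁·x₂ - 4·x₁ + 5·x₂^2, 5·x₁^2 + 10·x₁·x₂]].
At the point, J = [[13.5000, -0.7500], [-5.2500, -11.2500]] (det J = -155.8125).
Solving J·Δ = −F gives Δ = (0.4567, -0.6131).

(0.4567, -0.6131)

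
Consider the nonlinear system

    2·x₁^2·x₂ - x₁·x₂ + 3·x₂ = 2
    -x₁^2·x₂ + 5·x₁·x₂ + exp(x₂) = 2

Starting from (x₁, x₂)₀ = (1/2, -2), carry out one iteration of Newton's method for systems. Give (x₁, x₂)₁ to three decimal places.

(0.499, 0.666)

At (1/2, -2): F = (-8.000, -6.36466).
Jacobian J = [[4·x₁·x₂ - x₂, 2·x₁^2 - x₁ + 3], [-2·x₁·x₂ + 5·x₂, -x₁^2 + 5·x₁ + exp(x₂)]].
At the point, J = [[-2.000, 3.000], [-8.000, 2.38534]] (det J = 19.22933).
Solving J·Δ = −F gives Δ = (-0.001, 2.666).
Then the next iterate is (x₁, x₂)₁ = (0.499, 0.666).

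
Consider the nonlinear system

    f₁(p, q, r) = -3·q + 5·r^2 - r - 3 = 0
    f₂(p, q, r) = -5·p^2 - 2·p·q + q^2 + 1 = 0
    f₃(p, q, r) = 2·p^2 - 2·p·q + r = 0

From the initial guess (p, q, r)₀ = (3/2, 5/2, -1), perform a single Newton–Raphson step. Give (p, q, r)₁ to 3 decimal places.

(0.768, 0.929, -0.981)

At (3/2, 5/2, -1): F = (-4.500, -11.500, -4.000).
Jacobian J = [[0, -3, 10·r - 1], [-10·p - 2·q, -2·p + 2·q, 0], [4·p - 2·q, -2·p, 1]].
At the point, J = [[0.000, -3.000, -11.000], [-20.000, 2.000, 0.000], [1.000, -3.000, 1.000]] (det J = -698.000).
Solving J·Δ = −F gives Δ = (-0.732, -1.571, 0.019).
Then the next iterate is (p, q, r)₁ = (0.768, 0.929, -0.981).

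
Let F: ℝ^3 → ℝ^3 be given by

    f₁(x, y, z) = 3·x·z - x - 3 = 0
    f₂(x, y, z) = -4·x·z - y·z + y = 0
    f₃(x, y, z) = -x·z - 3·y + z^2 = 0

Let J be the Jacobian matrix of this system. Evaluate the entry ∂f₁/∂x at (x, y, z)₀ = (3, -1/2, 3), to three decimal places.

∂f₁/∂x = 3·z - 1.
At (3, -1/2, 3) this is 8.000.

8.000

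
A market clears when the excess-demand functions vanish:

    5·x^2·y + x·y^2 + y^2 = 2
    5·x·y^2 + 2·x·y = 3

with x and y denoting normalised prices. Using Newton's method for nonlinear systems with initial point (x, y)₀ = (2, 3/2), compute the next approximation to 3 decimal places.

At (2, 3/2): F = (34.750, 25.500).
Jacobian J = [[10·x·y + y^2, 5·x^2 + 2·x·y + 2·y], [5·y^2 + 2·y, 10·x·y + 2·x]].
At the point, J = [[32.250, 29.000], [14.250, 34.000]] (det J = 683.250).
Solving J·Δ = −F gives Δ = (-0.647, -0.479).
Then the next iterate is (x, y)₁ = (1.353, 1.021).

(1.353, 1.021)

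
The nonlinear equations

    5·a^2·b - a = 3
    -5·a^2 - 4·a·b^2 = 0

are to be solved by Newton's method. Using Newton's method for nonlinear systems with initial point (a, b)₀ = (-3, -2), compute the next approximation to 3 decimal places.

At (-3, -2): F = (-90.000, 3.000).
Jacobian J = [[10·a·b - 1, 5·a^2], [-10·a - 4·b^2, -8·a·b]].
At the point, J = [[59.000, 45.000], [14.000, -48.000]] (det J = -3462.000).
Solving J·Δ = −F gives Δ = (1.209, 0.415).
Then the next iterate is (a, b)₁ = (-1.791, -1.585).

(-1.791, -1.585)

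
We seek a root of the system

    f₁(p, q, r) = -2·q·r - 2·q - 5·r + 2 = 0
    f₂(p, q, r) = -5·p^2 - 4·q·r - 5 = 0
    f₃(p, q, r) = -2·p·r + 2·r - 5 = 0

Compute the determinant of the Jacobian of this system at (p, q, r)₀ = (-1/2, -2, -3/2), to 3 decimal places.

27.000

J = [[0, -2·r - 2, -2·q - 5], [-10·p, -4·r, -4·q], [-2·r, 0, -2·p + 2]].
At the point, J = [[0.000, 1.000, -1.000], [5.000, 6.000, 8.000], [3.000, 0.000, 3.000]].
det J = 27.000.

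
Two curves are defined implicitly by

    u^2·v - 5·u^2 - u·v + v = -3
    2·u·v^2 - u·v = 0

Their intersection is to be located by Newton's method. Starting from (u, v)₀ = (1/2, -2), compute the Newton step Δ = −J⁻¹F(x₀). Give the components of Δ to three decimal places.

At (1/2, -2): F = (0.250, 5.000).
Jacobian J = [[2·u·v - 10·u - v, u^2 - u + 1], [2·v^2 - v, 4·u·v - u]].
At the point, J = [[-5.000, 0.750], [10.000, -4.500]] (det J = 15.000).
Solving J·Δ = −F gives Δ = (0.325, 1.833).

(0.325, 1.833)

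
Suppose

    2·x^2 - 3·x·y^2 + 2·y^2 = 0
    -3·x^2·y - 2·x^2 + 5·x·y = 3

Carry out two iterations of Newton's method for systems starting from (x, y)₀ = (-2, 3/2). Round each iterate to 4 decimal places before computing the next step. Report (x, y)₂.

(-0.2202, 0.8652)

At (-2, 3/2): F = (26.0000, -44.0000).
Jacobian J = [[4·x - 3·y^2, -6·x·y + 4·y], [-6·x·y - 4·x + 5·y, -3·x^2 + 5·x]].
At the point, J = [[-14.7500, 24.0000], [33.5000, -22.0000]] (det J = -479.5000).
Solving J·Δ = −F gives Δ = (1.0094, -0.4630).
Then the next iterate is (x, y)₁ = (-0.9906, 1.0370).
Round to (-0.9906, 1.0370) and repeat: F = (7.309096, -13.151626), J = [[-7.188507, 10.311513], [15.310913, -7.896865]].
Δ = (0.7704, -0.1718), so (x, y)₂ = (-0.2202, 0.8652).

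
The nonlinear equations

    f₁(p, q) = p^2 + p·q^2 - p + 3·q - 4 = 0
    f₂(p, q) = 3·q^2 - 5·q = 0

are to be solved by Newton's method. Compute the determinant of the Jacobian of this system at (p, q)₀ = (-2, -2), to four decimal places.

J = [[2·p + q^2 - 1, 2·p·q + 3], [0, 6·q - 5]].
At the point, J = [[-1.0000, 11.0000], [0.0000, -17.0000]].
det J = 17.0000.

17.0000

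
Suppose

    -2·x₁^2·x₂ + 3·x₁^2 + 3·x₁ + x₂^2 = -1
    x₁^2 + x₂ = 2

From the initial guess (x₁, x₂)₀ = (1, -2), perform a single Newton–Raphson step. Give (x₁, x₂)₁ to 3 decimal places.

(1.103, 0.793)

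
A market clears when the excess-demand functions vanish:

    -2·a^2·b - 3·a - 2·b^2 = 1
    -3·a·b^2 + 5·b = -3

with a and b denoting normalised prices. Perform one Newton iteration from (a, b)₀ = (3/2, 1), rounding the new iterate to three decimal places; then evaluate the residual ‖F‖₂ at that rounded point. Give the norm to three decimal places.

1187.530

At (3/2, 1): F = (-12.000, 3.500).
Jacobian J = [[-4·a·b - 3, -2·a^2 - 4·b], [-3·b^2, -6·a·b + 5]].
At the point, J = [[-9.000, -8.500], [-3.000, -4.000]] (det J = 10.500).
Solving J·Δ = −F gives Δ = (-7.405, 6.429).
Then the next iterate is (a, b)₁ = (-5.905, 7.429).
Re-evaluating at (-5.905, 7.429): F = (-611.74906, 1017.83658), so ‖F‖₂ = 1187.530.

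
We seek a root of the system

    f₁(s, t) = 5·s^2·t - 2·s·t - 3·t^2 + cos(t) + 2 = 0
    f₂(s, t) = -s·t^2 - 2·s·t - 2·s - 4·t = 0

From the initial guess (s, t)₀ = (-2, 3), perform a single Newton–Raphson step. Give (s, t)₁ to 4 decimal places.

(-1.3888, 2.0326)

At (-2, 3): F = (46.010008, 22.0000).
Jacobian J = [[10·s·t - 2·t, 5·s^2 - 2·s - 6·t - sin(t)], [-t^2 - 2·t - 2, -2·s·t - 2·s - 4]].
At the point, J = [[-66.0000, 5.858880], [-17.0000, 12.0000]] (det J = -692.399040).
Solving J·Δ = −F gives Δ = (0.6112, -0.9674).
Then the next iterate is (s, t)₁ = (-1.3888, 2.0326).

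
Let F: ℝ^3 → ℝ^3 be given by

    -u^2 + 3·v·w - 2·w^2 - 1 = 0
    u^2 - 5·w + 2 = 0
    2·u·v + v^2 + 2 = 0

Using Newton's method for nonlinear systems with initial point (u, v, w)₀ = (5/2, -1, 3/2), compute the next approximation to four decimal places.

At (5/2, -1, 3/2): F = (-16.2500, 0.7500, -2.0000).
Jacobian J = [[-2·u, 3·w, 3·v - 4·w], [2·u, 0, -5], [2·v, 2·u + 2·v, 0]].
At the point, J = [[-5.0000, 4.5000, -9.0000], [5.0000, 0.0000, -5.0000], [-2.0000, 3.0000, 0.0000]] (det J = -165.0000).
Solving J·Δ = −F gives Δ = (-1.3273, -0.2182, -1.1773).
Then the next iterate is (u, v, w)₁ = (1.1727, -1.2182, 0.3227).

(1.1727, -1.2182, 0.3227)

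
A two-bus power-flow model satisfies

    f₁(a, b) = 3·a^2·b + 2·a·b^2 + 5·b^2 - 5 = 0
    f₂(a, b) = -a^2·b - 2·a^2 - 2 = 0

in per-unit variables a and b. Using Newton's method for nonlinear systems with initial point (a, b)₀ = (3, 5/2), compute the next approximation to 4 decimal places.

(1.6421, 1.8516)

At (3, 5/2): F = (131.2500, -42.5000).
Jacobian J = [[6·a·b + 2·b^2, 3·a^2 + 4·a·b + 10·b], [-2·a·b - 4·a, -a^2]].
At the point, J = [[57.5000, 82.0000], [-27.0000, -9.0000]] (det J = 1696.5000).
Solving J·Δ = −F gives Δ = (-1.3579, -0.6484).
Then the next iterate is (a, b)₁ = (1.6421, 1.8516).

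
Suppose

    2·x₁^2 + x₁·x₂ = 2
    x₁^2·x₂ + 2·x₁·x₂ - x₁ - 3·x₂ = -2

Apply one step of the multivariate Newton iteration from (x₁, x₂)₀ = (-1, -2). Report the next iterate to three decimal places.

At (-1, -2): F = (2.000, 11.000).
Jacobian J = [[4·x₁ + x₂, x₁], [2·x₁·x₂ + 2·x₂ - 1, x₁^2 + 2·x₁ - 3]].
At the point, J = [[-6.000, -1.000], [-1.000, -4.000]] (det J = 23.000).
Solving J·Δ = −F gives Δ = (-0.130, 2.783).
Then the next iterate is (x₁, x₂)₁ = (-1.130, 0.783).

(-1.130, 0.783)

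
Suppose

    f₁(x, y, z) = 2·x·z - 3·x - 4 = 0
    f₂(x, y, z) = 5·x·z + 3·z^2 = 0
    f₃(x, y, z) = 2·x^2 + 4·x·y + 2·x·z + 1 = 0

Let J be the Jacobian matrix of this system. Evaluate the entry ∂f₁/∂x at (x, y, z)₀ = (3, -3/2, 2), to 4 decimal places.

1.0000

∂f₁/∂x = 2·z - 3.
At (3, -3/2, 2) this is 1.0000.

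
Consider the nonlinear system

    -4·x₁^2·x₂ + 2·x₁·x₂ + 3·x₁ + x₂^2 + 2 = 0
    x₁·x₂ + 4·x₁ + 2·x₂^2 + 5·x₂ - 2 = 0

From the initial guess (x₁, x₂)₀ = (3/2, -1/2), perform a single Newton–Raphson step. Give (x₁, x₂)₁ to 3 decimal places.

At (3/2, -1/2): F = (9.750, 1.250).
Jacobian J = [[-8·x₁·x₂ + 2·x₂ + 3, -4·x₁^2 + 2·x₁ + 2·x₂], [x₂ + 4, x₁ + 4·x₂ + 5]].
At the point, J = [[8.000, -7.000], [3.500, 4.500]] (det J = 60.500).
Solving J·Δ = −F gives Δ = (-0.870, 0.399).
Then the next iterate is (x₁, x₂)₁ = (0.630, -0.101).

(0.630, -0.101)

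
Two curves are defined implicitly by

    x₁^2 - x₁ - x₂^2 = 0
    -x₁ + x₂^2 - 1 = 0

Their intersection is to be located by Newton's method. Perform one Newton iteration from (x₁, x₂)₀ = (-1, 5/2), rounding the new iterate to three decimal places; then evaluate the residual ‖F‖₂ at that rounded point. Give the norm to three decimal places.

At (-1, 5/2): F = (-4.250, 6.250).
Jacobian J = [[2·x₁ - 1, -2·x₂], [-1, 2·x₂]].
At the point, J = [[-3.000, -5.000], [-1.000, 5.000]] (det J = -20.000).
Solving J·Δ = −F gives Δ = (0.500, -1.150).
Then the next iterate is (x₁, x₂)₁ = (-0.500, 1.350).
Re-evaluating at (-0.500, 1.350): F = (-1.07250, 1.32250), so ‖F‖₂ = 1.703.

1.703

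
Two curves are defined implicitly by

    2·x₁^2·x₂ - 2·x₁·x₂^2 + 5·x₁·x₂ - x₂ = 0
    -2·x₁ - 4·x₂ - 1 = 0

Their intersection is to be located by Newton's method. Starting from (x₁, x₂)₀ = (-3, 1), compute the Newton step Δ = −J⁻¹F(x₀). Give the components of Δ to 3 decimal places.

At (-3, 1): F = (8.000, 1.000).
Jacobian J = [[4·x₁·x₂ - 2·x₂^2 + 5·x₂, 2·x₁^2 - 4·x₁·x₂ + 5·x₁ - 1], [-2, -4]].
At the point, J = [[-9.000, 14.000], [-2.000, -4.000]] (det J = 64.000).
Solving J·Δ = −F gives Δ = (0.719, -0.109).

(0.719, -0.109)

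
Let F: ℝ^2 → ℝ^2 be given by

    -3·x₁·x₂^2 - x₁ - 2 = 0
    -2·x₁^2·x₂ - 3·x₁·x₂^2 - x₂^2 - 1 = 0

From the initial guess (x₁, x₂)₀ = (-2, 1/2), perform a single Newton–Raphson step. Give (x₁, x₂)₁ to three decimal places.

At (-2, 1/2): F = (1.500, -3.750).
Jacobian J = [[-3·x₂^2 - 1, -6·x₁·x₂], [-4·x₁·x₂ - 3·x₂^2, -2·x₁^2 - 6·x₁·x₂ - 2·x₂]].
At the point, J = [[-1.750, 6.000], [3.250, -3.000]] (det J = -14.250).
Solving J·Δ = −F gives Δ = (1.263, 0.118).
Then the next iterate is (x₁, x₂)₁ = (-0.737, 0.618).

(-0.737, 0.618)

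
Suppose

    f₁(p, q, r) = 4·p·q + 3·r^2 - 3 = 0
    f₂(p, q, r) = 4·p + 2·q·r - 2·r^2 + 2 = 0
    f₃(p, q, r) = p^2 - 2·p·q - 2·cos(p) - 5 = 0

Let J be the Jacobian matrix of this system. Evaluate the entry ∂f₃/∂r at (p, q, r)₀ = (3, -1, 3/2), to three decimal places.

0.000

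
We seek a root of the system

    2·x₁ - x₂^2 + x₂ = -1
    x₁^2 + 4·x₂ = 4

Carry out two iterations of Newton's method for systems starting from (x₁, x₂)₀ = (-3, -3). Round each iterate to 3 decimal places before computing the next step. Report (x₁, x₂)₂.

At (-3, -3): F = (-17.000, -7.000).
Jacobian J = [[2, -2·x₂ + 1], [2·x₁, 4]].
At the point, J = [[2.000, 7.000], [-6.000, 4.000]] (det J = 50.000).
Solving J·Δ = −F gives Δ = (0.380, 2.320).
Then the next iterate is (x₁, x₂)₁ = (-2.620, -0.680).
Round to (-2.620, -0.680) and repeat: F = (-5.38240, 0.14440), J = [[2.000, 2.360], [-5.240, 4.000]].
Δ = (1.074, 1.371), so (x₁, x₂)₂ = (-1.546, 0.691).

(-1.546, 0.691)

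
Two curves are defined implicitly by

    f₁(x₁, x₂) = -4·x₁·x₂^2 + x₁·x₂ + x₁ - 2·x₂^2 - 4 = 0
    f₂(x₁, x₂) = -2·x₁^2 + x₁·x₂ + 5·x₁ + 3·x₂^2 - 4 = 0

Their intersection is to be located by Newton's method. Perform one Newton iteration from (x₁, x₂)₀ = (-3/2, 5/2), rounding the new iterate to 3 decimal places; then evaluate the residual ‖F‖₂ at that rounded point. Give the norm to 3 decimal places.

3.168

At (-3/2, 5/2): F = (15.750, -1.000).
Jacobian J = [[-4·x₂^2 + x₂ + 1, -8·x₁·x₂ + x₁ - 4·x₂], [-4·x₁ + x₂ + 5, x₁ + 6·x₂]].
At the point, J = [[-21.500, 18.500], [13.500, 13.500]] (det J = -540.000).
Solving J·Δ = −F gives Δ = (0.428, -0.354).
Then the next iterate is (x₁, x₂)₁ = (-1.072, 2.146).
Re-evaluating at (-1.072, 2.146): F = (3.16445, -0.14293), so ‖F‖₂ = 3.168.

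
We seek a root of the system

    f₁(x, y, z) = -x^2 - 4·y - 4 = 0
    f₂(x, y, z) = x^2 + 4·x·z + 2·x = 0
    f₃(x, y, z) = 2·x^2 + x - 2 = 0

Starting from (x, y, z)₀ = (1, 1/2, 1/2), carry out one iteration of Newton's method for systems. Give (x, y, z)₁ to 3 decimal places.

At (1, 1/2, 1/2): F = (-7.000, 5.000, 1.000).
Jacobian J = [[-2·x, -4, 0], [2·x + 4·z + 2, 0, 4·x], [4·x + 1, 0, 0]].
At the point, J = [[-2.000, -4.000, 0.000], [6.000, 0.000, 4.000], [5.000, 0.000, 0.000]] (det J = -80.000).
Solving J·Δ = −F gives Δ = (-0.200, -1.650, -0.950).
Then the next iterate is (x, y, z)₁ = (0.800, -1.150, -0.450).

(0.800, -1.150, -0.450)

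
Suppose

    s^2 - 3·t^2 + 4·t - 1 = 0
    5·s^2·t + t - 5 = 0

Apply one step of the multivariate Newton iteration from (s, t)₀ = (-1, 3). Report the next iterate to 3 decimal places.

(-0.787, 1.898)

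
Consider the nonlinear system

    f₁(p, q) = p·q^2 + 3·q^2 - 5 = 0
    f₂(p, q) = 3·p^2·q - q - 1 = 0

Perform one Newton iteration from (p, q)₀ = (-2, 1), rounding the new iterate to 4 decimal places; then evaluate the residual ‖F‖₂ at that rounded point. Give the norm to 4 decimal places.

7.8601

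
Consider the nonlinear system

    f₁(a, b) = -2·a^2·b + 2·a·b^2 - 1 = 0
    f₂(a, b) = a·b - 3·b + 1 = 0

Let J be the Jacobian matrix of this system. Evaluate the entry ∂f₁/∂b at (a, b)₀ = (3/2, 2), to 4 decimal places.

7.5000

∂f₁/∂b = -2·a^2 + 4·a·b.
At (3/2, 2) this is 7.5000.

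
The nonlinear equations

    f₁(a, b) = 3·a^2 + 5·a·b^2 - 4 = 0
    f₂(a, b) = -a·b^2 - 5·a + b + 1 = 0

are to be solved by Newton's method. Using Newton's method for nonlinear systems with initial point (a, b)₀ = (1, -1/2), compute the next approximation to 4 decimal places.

At (1, -1/2): F = (0.2500, -4.7500).
Jacobian J = [[6·a + 5·b^2, 10·a·b], [-b^2 - 5, -2·a·b + 1]].
At the point, J = [[7.2500, -5.0000], [-5.2500, 2.0000]] (det J = -11.7500).
Solving J·Δ = −F gives Δ = (-1.9787, -2.8191).
Then the next iterate is (a, b)₁ = (-0.9787, -3.3191).

(-0.9787, -3.3191)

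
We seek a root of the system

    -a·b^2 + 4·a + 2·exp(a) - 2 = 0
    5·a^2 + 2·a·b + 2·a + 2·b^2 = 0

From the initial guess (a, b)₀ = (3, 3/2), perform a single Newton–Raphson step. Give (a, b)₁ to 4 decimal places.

(1.6534, 0.0525)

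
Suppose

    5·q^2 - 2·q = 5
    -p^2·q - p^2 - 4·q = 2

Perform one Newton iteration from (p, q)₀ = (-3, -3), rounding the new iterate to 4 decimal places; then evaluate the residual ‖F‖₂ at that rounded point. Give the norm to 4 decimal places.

12.4981

At (-3, -3): F = (46.0000, 28.0000).
Jacobian J = [[0, 10·q - 2], [-2·p·q - 2·p, -p^2 - 4]].
At the point, J = [[0.0000, -32.0000], [-12.0000, -13.0000]] (det J = -384.0000).
Solving J·Δ = −F gives Δ = (0.7760, 1.4375).
Then the next iterate is (p, q)₁ = (-2.2240, -1.5625).
Re-evaluating at (-2.2240, -1.5625): F = (10.332031, 7.032224), so ‖F‖₂ = 12.4981.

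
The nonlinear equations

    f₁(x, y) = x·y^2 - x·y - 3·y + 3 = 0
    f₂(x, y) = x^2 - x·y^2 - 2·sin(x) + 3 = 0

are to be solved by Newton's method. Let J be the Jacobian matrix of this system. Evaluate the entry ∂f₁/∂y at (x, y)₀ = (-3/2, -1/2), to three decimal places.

∂f₁/∂y = 2·x·y - x - 3.
At (-3/2, -1/2) this is 0.000.

0.000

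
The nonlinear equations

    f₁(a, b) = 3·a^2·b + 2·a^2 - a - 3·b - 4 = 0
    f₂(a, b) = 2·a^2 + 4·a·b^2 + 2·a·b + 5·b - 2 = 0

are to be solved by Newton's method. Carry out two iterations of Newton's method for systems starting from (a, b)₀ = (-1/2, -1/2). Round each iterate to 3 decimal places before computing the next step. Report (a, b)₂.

At (-1/2, -1/2): F = (-1.875, -4.000).
Jacobian J = [[6·a·b + 4·a - 1, 3·a^2 - 3], [4·a + 4·b^2 + 2·b, 8·a·b + 2·a + 5]].
At the point, J = [[-1.500, -2.250], [-2.000, 6.000]] (det J = -13.500).
Solving J·Δ = −F gives Δ = (-1.500, 0.167).
Then the next iterate is (a, b)₁ = (-2.000, -0.333).
Round to (-2.000, -0.333) and repeat: F = (3.003, 4.77989), J = [[-5.004, 9.000], [-8.22244, 6.328]].
Δ = (0.567, -0.018), so (a, b)₂ = (-1.433, -0.351).

(-1.433, -0.351)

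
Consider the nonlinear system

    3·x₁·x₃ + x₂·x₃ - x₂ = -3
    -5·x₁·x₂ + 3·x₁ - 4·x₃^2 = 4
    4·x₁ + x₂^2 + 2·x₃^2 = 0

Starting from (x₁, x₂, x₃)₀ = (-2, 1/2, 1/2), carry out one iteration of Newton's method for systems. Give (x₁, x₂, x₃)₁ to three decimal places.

(-0.501, 1.147, 0.804)

At (-2, 1/2, 1/2): F = (-0.250, -6.000, -7.250).
Jacobian J = [[3·x₃, x₃ - 1, 3·x₁ + x₂], [-5·x₂ + 3, -5·x₁, -8·x₃], [4, 2·x₂, 4·x₃]].
At the point, J = [[1.500, -0.500, -5.500], [0.500, 10.000, -4.000], [4.000, 1.000, 2.000]] (det J = 261.750).
Solving J·Δ = −F gives Δ = (1.499, 0.647, 0.304).
Then the next iterate is (x₁, x₂, x₃)₁ = (-0.501, 1.147, 0.804).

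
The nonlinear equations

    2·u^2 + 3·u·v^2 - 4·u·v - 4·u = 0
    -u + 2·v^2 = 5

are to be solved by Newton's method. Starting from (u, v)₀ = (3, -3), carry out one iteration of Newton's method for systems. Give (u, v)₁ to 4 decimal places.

(1.7048, -2.0587)

At (3, -3): F = (123.0000, 10.0000).
Jacobian J = [[4·u + 3·v^2 - 4·v - 4, 6·u·v - 4·u], [-1, 4·v]].
At the point, J = [[47.0000, -66.0000], [-1.0000, -12.0000]] (det J = -630.0000).
Solving J·Δ = −F gives Δ = (-1.2952, 0.9413).
Then the next iterate is (u, v)₁ = (1.7048, -2.0587).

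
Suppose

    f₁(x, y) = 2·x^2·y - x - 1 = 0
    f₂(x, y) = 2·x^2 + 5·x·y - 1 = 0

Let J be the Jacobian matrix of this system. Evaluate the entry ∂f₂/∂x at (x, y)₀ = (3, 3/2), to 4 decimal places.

19.5000

∂f₂/∂x = 4·x + 5·y.
At (3, 3/2) this is 19.5000.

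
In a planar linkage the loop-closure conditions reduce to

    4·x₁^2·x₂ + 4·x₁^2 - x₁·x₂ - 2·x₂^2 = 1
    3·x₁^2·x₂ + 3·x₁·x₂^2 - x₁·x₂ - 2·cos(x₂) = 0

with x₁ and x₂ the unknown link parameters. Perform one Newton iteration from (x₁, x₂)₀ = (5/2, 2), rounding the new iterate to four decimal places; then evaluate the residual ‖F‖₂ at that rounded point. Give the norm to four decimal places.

25.0662

At (5/2, 2): F = (61.0000, 63.332294).
Jacobian J = [[8·x₁·x₂ + 8·x₁ - x₂, 4·x₁^2 - x₁ - 4·x₂], [6·x₁·x₂ + 3·x₂^2 - x₂, 3·x₁^2 + 6·x₁·x₂ - x₁ + 2·sin(x₂)]].
At the point, J = [[58.0000, 14.5000], [40.0000, 48.068595]] (det J = 2207.978502).
Solving J·Δ = −F gives Δ = (-0.9121, -0.5586).
Then the next iterate is (x₁, x₂)₁ = (1.5879, 1.4414).
Re-evaluating at (1.5879, 1.4414): F = (17.179175, 18.253507), so ‖F‖₂ = 25.0662.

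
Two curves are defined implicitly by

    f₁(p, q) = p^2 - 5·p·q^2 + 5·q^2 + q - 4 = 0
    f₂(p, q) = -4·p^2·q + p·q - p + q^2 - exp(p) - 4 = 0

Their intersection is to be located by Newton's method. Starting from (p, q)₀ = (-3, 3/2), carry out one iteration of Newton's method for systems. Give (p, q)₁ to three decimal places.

At (-3, 3/2): F = (51.500, -57.29979).
Jacobian J = [[2·p - 5·q^2, -10·p·q + 10·q + 1], [-8·p·q + q - exp(p) - 1, -4·p^2 + p + 2·q]].
At the point, J = [[-17.250, 61.000], [36.45021, -36.000]] (det J = -1602.46299).
Solving J·Δ = −F gives Δ = (1.024, -0.555).
Then the next iterate is (p, q)₁ = (-1.976, 0.945).

(-1.976, 0.945)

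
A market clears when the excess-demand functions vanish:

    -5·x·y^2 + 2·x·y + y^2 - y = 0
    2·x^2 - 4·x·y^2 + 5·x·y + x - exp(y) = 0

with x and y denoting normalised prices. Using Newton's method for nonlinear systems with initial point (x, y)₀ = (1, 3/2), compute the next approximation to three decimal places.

(0.600, 1.118)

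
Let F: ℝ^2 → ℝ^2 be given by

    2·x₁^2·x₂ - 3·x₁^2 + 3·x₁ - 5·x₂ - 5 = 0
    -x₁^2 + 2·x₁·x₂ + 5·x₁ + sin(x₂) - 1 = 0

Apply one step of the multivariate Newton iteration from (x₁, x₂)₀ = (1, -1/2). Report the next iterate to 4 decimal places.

At (1, -1/2): F = (-3.5000, 1.520574).
Jacobian J = [[4·x₁·x₂ - 6·x₁ + 3, 2·x₁^2 - 5], [-2·x₁ + 2·x₂ + 5, 2·x₁ + cos(x₂)]].
At the point, J = [[-5.0000, -3.0000], [2.0000, 2.877583]] (det J = -8.387913).
Solving J·Δ = −F gives Δ = (-0.6569, -0.0719).
Then the next iterate is (x₁, x₂)₁ = (0.3431, -0.5719).

(0.3431, -0.5719)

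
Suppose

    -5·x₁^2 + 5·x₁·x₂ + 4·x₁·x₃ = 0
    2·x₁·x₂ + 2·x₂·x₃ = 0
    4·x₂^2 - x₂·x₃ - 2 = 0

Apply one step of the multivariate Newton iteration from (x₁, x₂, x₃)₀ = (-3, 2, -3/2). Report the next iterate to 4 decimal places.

(-1.3768, 1.1349, -0.5696)

At (-3, 2, -3/2): F = (-57.0000, -18.0000, 17.0000).
Jacobian J = [[-10·x₁ + 5·x₂ + 4·x₃, 5·x₁, 4·x₁], [2·x₂, 2·x₁ + 2·x₃, 2·x₂], [0, 8·x₂ - x₃, -x₂]].
At the point, J = [[34.0000, -15.0000, -12.0000], [4.0000, -9.0000, 4.0000], [0.0000, 17.5000, -2.0000]] (det J = -2728.0000).
Solving J·Δ = −F gives Δ = (1.6232, -0.8651, 0.9304).
Then the next iterate is (x₁, x₂, x₃)₁ = (-1.3768, 1.1349, -0.5696).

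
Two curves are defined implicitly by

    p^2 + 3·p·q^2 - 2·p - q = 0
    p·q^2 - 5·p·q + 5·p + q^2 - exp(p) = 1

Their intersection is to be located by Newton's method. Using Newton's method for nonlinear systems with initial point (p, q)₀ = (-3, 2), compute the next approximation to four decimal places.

(2.4563, 1.9682)

At (-3, 2): F = (-23.0000, 5.950213).
Jacobian J = [[2·p + 3·q^2 - 2, 6·p·q - 1], [q^2 - 5·q - exp(p) + 5, 2·p·q - 5·p + 2·q]].
At the point, J = [[4.0000, -37.0000], [-1.049787, 7.0000]] (det J = -10.842122).
Solving J·Δ = −F gives Δ = (5.4563, -0.0318).
Then the next iterate is (p, q)₁ = (2.4563, 1.9682).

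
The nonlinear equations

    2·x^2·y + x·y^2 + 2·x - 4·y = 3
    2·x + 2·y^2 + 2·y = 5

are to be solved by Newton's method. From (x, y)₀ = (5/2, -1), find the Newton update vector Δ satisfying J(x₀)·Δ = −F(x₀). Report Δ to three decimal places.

At (5/2, -1): F = (-4.000, 0.000).
Jacobian J = [[4·x·y + y^2 + 2, 2·x^2 + 2·x·y - 4], [2, 4·y + 2]].
At the point, J = [[-7.000, 3.500], [2.000, -2.000]] (det J = 7.000).
Solving J·Δ = −F gives Δ = (-1.143, -1.143).

(-1.143, -1.143)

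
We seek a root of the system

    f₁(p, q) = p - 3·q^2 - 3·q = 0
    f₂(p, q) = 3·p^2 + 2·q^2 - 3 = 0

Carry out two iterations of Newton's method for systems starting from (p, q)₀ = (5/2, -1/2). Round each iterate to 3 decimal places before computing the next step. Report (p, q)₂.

(3.299, -8.667)

At (5/2, -1/2): F = (3.250, 16.250).
Jacobian J = [[1, -6·q - 3], [6·p, 4·q]].
At the point, J = [[1.000, 0.000], [15.000, -2.000]] (det J = -2.000).
Solving J·Δ = −F gives Δ = (-3.250, -16.250).
Then the next iterate is (p, q)₁ = (-0.750, -16.750).
Round to (-0.750, -16.750) and repeat: F = (-792.18750, 559.81250), J = [[1.000, 97.500], [-4.500, -67.000]].
Δ = (4.049, 8.083), so (p, q)₂ = (3.299, -8.667).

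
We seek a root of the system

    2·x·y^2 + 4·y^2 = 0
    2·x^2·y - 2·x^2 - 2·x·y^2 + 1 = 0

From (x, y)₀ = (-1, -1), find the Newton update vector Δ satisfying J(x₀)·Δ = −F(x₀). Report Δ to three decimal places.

(0.400, 0.700)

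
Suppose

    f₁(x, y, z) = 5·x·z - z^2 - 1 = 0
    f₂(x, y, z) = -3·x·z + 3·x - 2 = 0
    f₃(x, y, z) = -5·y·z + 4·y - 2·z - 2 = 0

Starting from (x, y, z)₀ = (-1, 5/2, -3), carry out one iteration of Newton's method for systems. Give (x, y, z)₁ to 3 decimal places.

At (-1, 5/2, -3): F = (5.000, -14.000, 51.500).
Jacobian J = [[5·z, 0, 5·x - 2·z], [-3·z + 3, 0, -3·x], [0, -5·z + 4, -5·y - 2]].
At the point, J = [[-15.000, 0.000, 1.000], [12.000, 0.000, 3.000], [0.000, 19.000, -14.500]] (det J = 1083.000).
Solving J·Δ = −F gives Δ = (0.509, -0.702, 2.632).
Then the next iterate is (x, y, z)₁ = (-0.491, 1.798, -0.368).

(-0.491, 1.798, -0.368)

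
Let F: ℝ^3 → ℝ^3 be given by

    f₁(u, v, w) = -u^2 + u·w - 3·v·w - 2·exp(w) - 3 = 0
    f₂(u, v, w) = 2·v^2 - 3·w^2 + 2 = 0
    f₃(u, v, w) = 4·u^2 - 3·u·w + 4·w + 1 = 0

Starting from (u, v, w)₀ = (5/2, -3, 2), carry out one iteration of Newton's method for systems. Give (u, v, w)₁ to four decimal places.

(1.2641, -2.8185, 2.4852)

At (5/2, -3, 2): F = (-1.028112, 8.0000, 19.0000).
Jacobian J = [[-2·u + w, -3·w, u - 3·v - 2·exp(w)], [0, 4·v, -6·w], [8·u - 3·w, 0, -3·u + 4]].
At the point, J = [[-3.0000, -6.0000, -3.278112], [0.0000, -12.0000, -12.0000], [14.0000, 0.0000, -3.5000]] (det J = 331.277151).
Solving J·Δ = −F gives Δ = (-1.2359, 0.1815, 0.4852).
Then the next iterate is (u, v, w)₁ = (1.2641, -2.8185, 2.4852).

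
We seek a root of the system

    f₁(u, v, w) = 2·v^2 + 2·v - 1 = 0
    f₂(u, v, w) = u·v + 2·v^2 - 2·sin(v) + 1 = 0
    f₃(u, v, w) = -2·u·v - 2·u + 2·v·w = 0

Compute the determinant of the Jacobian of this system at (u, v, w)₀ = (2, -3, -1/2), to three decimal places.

180.000

J = [[0, 4·v + 2, 0], [v, u + 4·v - 2·cos(v), 0], [-2·v - 2, -2·u + 2·w, 2·v]].
At the point, J = [[0.000, -10.000, 0.000], [-3.000, -8.02002, 0.000], [4.000, -5.000, -6.000]].
det J = 180.000.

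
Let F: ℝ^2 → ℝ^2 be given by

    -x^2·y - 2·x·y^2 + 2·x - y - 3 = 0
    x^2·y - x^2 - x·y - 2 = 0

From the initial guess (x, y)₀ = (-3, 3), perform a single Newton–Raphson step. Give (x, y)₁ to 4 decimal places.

(-1.8647, 2.3357)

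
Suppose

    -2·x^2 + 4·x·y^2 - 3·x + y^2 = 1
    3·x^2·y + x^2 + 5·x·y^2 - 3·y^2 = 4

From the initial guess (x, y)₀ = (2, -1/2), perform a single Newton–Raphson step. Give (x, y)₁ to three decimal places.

At (2, -1/2): F = (-12.750, -4.250).
Jacobian J = [[-4·x + 4·y^2 - 3, 8·x·y + 2·y], [6·x·y + 2·x + 5·y^2, 3·x^2 + 10·x·y - 6·y]].
At the point, J = [[-10.000, -9.000], [-0.750, 5.000]] (det J = -56.750).
Solving J·Δ = −F gives Δ = (-1.797, 0.580).
Then the next iterate is (x, y)₁ = (0.203, 0.080).

(0.203, 0.080)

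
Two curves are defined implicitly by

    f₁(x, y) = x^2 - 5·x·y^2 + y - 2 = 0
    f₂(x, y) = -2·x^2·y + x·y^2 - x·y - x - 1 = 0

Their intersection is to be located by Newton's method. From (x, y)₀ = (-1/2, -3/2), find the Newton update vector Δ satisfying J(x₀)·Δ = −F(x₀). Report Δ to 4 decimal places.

(-0.3500, 1.0250)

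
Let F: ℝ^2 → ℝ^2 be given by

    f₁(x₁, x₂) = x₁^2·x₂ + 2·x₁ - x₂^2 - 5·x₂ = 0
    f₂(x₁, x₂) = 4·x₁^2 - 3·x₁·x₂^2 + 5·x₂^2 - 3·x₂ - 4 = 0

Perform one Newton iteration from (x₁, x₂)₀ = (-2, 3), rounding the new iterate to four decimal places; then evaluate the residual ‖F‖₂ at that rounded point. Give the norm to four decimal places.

30.6910

At (-2, 3): F = (-16.0000, 102.0000).
Jacobian J = [[2·x₁·x₂ + 2, x₁^2 - 2·x₂ - 5], [8·x₁ - 3·x₂^2, -6·x₁·x₂ + 10·x₂ - 3]].
At the point, J = [[-10.0000, -7.0000], [-43.0000, 63.0000]] (det J = -931.0000).
Solving J·Δ = −F gives Δ = (-0.3158, -1.8346).
Then the next iterate is (x₁, x₂)₁ = (-2.3158, 1.1654).
Re-evaluating at (-2.3158, 1.1654): F = (-5.566799, 30.181965), so ‖F‖₂ = 30.6910.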